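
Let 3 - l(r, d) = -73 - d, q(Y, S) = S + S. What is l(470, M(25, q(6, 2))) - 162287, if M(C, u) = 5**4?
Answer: -161586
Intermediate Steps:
q(Y, S) = 2*S
M(C, u) = 625
l(r, d) = 76 + d (l(r, d) = 3 - (-73 - d) = 3 + (73 + d) = 76 + d)
l(470, M(25, q(6, 2))) - 162287 = (76 + 625) - 162287 = 701 - 162287 = -161586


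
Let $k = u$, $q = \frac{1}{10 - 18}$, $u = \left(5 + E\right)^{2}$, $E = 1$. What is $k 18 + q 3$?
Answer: $\frac{5181}{8} \approx 647.63$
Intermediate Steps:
$u = 36$ ($u = \left(5 + 1\right)^{2} = 6^{2} = 36$)
$q = - \frac{1}{8}$ ($q = \frac{1}{-8} = - \frac{1}{8} \approx -0.125$)
$k = 36$
$k 18 + q 3 = 36 \cdot 18 - \frac{3}{8} = 648 - \frac{3}{8} = \frac{5181}{8}$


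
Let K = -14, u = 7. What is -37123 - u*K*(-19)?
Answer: -38985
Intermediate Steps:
-37123 - u*K*(-19) = -37123 - 7*(-14)*(-19) = -37123 - (-98)*(-19) = -37123 - 1*1862 = -37123 - 1862 = -38985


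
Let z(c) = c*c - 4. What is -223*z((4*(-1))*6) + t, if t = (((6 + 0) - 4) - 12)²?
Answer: -127456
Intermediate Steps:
t = 100 (t = ((6 - 4) - 12)² = (2 - 12)² = (-10)² = 100)
z(c) = -4 + c² (z(c) = c² - 4 = -4 + c²)
-223*z((4*(-1))*6) + t = -223*(-4 + ((4*(-1))*6)²) + 100 = -223*(-4 + (-4*6)²) + 100 = -223*(-4 + (-24)²) + 100 = -223*(-4 + 576) + 100 = -223*572 + 100 = -127556 + 100 = -127456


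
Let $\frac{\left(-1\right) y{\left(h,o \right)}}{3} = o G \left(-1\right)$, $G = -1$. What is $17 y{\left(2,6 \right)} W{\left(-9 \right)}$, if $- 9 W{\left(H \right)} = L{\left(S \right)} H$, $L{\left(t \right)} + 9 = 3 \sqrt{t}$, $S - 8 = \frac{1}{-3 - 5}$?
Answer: $2754 - \frac{1377 \sqrt{14}}{2} \approx 177.87$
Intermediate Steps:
$y{\left(h,o \right)} = - 3 o$ ($y{\left(h,o \right)} = - 3 o \left(-1\right) \left(-1\right) = - 3 - o \left(-1\right) = - 3 o$)
$S = \frac{63}{8}$ ($S = 8 + \frac{1}{-3 - 5} = 8 + \frac{1}{-8} = 8 - \frac{1}{8} = \frac{63}{8} \approx 7.875$)
$L{\left(t \right)} = -9 + 3 \sqrt{t}$
$W{\left(H \right)} = - \frac{H \left(-9 + \frac{9 \sqrt{14}}{4}\right)}{9}$ ($W{\left(H \right)} = - \frac{\left(-9 + 3 \sqrt{\frac{63}{8}}\right) H}{9} = - \frac{\left(-9 + 3 \frac{3 \sqrt{14}}{4}\right) H}{9} = - \frac{\left(-9 + \frac{9 \sqrt{14}}{4}\right) H}{9} = - \frac{H \left(-9 + \frac{9 \sqrt{14}}{4}\right)}{9}$)
$17 y{\left(2,6 \right)} W{\left(-9 \right)} = 17 \left(\left(-3\right) 6\right) \frac{1}{4} \left(-9\right) \left(4 - \sqrt{14}\right) = 17 \left(-18\right) \left(-9 + \frac{9 \sqrt{14}}{4}\right) = - 306 \left(-9 + \frac{9 \sqrt{14}}{4}\right) = 2754 - \frac{1377 \sqrt{14}}{2}$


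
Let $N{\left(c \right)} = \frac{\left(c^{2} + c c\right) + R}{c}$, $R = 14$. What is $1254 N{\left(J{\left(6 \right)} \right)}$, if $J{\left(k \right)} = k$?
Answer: $17974$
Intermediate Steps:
$N{\left(c \right)} = \frac{14 + 2 c^{2}}{c}$ ($N{\left(c \right)} = \frac{\left(c^{2} + c c\right) + 14}{c} = \frac{\left(c^{2} + c^{2}\right) + 14}{c} = \frac{2 c^{2} + 14}{c} = \frac{14 + 2 c^{2}}{c}$)
$1254 N{\left(J{\left(6 \right)} \right)} = 1254 \left(2 \cdot 6 + \frac{14}{6}\right) = 1254 \left(12 + 14 \cdot \frac{1}{6}\right) = 1254 \left(12 + \frac{7}{3}\right) = 1254 \cdot \frac{43}{3} = 17974$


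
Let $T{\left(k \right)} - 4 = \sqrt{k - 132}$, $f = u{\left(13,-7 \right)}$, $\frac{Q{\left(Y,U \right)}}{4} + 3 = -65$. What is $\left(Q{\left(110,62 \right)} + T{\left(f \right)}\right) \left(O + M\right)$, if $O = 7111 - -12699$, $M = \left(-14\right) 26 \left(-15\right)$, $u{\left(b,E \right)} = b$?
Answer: $-6772360 + 25270 i \sqrt{119} \approx -6.7724 \cdot 10^{6} + 2.7566 \cdot 10^{5} i$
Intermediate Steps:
$Q{\left(Y,U \right)} = -272$ ($Q{\left(Y,U \right)} = -12 + 4 \left(-65\right) = -12 - 260 = -272$)
$M = 5460$ ($M = \left(-364\right) \left(-15\right) = 5460$)
$O = 19810$ ($O = 7111 + 12699 = 19810$)
$f = 13$
$T{\left(k \right)} = 4 + \sqrt{-132 + k}$ ($T{\left(k \right)} = 4 + \sqrt{k - 132} = 4 + \sqrt{-132 + k}$)
$\left(Q{\left(110,62 \right)} + T{\left(f \right)}\right) \left(O + M\right) = \left(-272 + \left(4 + \sqrt{-132 + 13}\right)\right) \left(19810 + 5460\right) = \left(-272 + \left(4 + \sqrt{-119}\right)\right) 25270 = \left(-272 + \left(4 + i \sqrt{119}\right)\right) 25270 = \left(-268 + i \sqrt{119}\right) 25270 = -6772360 + 25270 i \sqrt{119}$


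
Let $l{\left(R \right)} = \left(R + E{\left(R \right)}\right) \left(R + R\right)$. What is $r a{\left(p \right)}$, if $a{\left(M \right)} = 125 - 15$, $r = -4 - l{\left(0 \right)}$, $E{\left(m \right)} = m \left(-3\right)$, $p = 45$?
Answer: $-440$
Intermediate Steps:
$E{\left(m \right)} = - 3 m$
$l{\left(R \right)} = - 4 R^{2}$ ($l{\left(R \right)} = \left(R - 3 R\right) \left(R + R\right) = - 2 R 2 R = - 4 R^{2}$)
$r = -4$ ($r = -4 - - 4 \cdot 0^{2} = -4 - \left(-4\right) 0 = -4 - 0 = -4 + 0 = -4$)
$a{\left(M \right)} = 110$ ($a{\left(M \right)} = 125 - 15 = 110$)
$r a{\left(p \right)} = \left(-4\right) 110 = -440$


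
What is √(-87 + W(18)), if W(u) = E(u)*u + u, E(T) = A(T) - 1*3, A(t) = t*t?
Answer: √5709 ≈ 75.558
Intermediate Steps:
A(t) = t²
E(T) = -3 + T² (E(T) = T² - 1*3 = T² - 3 = -3 + T²)
W(u) = u + u*(-3 + u²) (W(u) = (-3 + u²)*u + u = u*(-3 + u²) + u = u + u*(-3 + u²))
√(-87 + W(18)) = √(-87 + 18*(-2 + 18²)) = √(-87 + 18*(-2 + 324)) = √(-87 + 18*322) = √(-87 + 5796) = √5709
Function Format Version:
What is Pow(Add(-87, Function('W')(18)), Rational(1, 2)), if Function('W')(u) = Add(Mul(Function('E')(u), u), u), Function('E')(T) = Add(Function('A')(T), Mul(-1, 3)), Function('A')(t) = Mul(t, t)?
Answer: Pow(5709, Rational(1, 2)) ≈ 75.558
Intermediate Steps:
Function('A')(t) = Pow(t, 2)
Function('E')(T) = Add(-3, Pow(T, 2)) (Function('E')(T) = Add(Pow(T, 2), Mul(-1, 3)) = Add(Pow(T, 2), -3) = Add(-3, Pow(T, 2)))
Function('W')(u) = Add(u, Mul(u, Add(-3, Pow(u, 2)))) (Function('W')(u) = Add(Mul(Add(-3, Pow(u, 2)), u), u) = Add(Mul(u, Add(-3, Pow(u, 2))), u) = Add(u, Mul(u, Add(-3, Pow(u, 2)))))
Pow(Add(-87, Function('W')(18)), Rational(1, 2)) = Pow(Add(-87, Mul(18, Add(-2, Pow(18, 2)))), Rational(1, 2)) = Pow(Add(-87, Mul(18, Add(-2, 324))), Rational(1, 2)) = Pow(Add(-87, Mul(18, 322)), Rational(1, 2)) = Pow(Add(-87, 5796), Rational(1, 2)) = Pow(5709, Rational(1, 2))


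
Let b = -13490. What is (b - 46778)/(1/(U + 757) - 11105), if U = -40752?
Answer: 602604665/111036119 ≈ 5.4271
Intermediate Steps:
(b - 46778)/(1/(U + 757) - 11105) = (-13490 - 46778)/(1/(-40752 + 757) - 11105) = -60268/(1/(-39995) - 11105) = -60268/(-1/39995 - 11105) = -60268/(-444144476/39995) = -60268*(-39995/444144476) = 602604665/111036119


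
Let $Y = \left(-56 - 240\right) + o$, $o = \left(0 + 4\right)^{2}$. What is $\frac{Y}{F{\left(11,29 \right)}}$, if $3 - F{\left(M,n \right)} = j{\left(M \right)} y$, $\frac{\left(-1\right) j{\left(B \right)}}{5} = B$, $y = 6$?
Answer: $- \frac{280}{333} \approx -0.84084$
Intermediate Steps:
$o = 16$ ($o = 4^{2} = 16$)
$j{\left(B \right)} = - 5 B$
$F{\left(M,n \right)} = 3 + 30 M$ ($F{\left(M,n \right)} = 3 - - 5 M 6 = 3 - - 30 M = 3 + 30 M$)
$Y = -280$ ($Y = \left(-56 - 240\right) + 16 = -296 + 16 = -280$)
$\frac{Y}{F{\left(11,29 \right)}} = - \frac{280}{3 + 30 \cdot 11} = - \frac{280}{3 + 330} = - \frac{280}{333}$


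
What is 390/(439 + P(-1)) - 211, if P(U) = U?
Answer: -15338/73 ≈ -210.11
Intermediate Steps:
390/(439 + P(-1)) - 211 = 390/(439 - 1) - 211 = 390/438 - 211 = (1/438)*390 - 211 = 65/73 - 211 = -15338/73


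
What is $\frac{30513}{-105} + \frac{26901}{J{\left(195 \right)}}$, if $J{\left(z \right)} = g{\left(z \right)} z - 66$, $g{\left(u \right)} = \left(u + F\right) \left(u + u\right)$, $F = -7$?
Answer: $- \frac{6924630599}{23828890} \approx -290.6$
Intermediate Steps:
$g{\left(u \right)} = 2 u \left(-7 + u\right)$ ($g{\left(u \right)} = \left(u - 7\right) \left(u + u\right) = \left(-7 + u\right) 2 u = 2 u \left(-7 + u\right)$)
$J{\left(z \right)} = -66 + 2 z^{2} \left(-7 + z\right)$ ($J{\left(z \right)} = 2 z \left(-7 + z\right) z - 66 = 2 z^{2} \left(-7 + z\right) - 66 = -66 + 2 z^{2} \left(-7 + z\right)$)
$\frac{30513}{-105} + \frac{26901}{J{\left(195 \right)}} = \frac{30513}{-105} + \frac{26901}{-66 + 2 \cdot 195^{2} \left(-7 + 195\right)} = 30513 \left(- \frac{1}{105}\right) + \frac{26901}{-66 + 2 \cdot 38025 \cdot 188} = - \frac{1453}{5} + \frac{26901}{-66 + 14297400} = - \frac{1453}{5} + \frac{26901}{14297334} = - \frac{1453}{5} + 26901 \cdot \frac{1}{14297334} = - \frac{1453}{5} + \frac{8967}{4765778} = - \frac{6924630599}{23828890}$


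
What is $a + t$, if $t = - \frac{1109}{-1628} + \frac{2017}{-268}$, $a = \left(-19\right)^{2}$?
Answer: $\frac{9657455}{27269} \approx 354.16$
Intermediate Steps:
$a = 361$
$t = - \frac{186654}{27269}$ ($t = \left(-1109\right) \left(- \frac{1}{1628}\right) + 2017 \left(- \frac{1}{268}\right) = \frac{1109}{1628} - \frac{2017}{268} = - \frac{186654}{27269} \approx -6.8449$)
$a + t = 361 - \frac{186654}{27269} = \frac{9657455}{27269}$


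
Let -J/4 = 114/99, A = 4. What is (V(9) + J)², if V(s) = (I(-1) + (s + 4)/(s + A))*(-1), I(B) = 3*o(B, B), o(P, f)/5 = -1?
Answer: 96100/1089 ≈ 88.246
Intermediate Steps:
o(P, f) = -5 (o(P, f) = 5*(-1) = -5)
I(B) = -15 (I(B) = 3*(-5) = -15)
J = -152/33 (J = -456/99 = -4*38/33 = -152/33 ≈ -4.6061)
V(s) = 14 (V(s) = (-15 + (s + 4)/(s + 4))*(-1) = (-15 + (4 + s)/(4 + s))*(-1) = (-15 + 1)*(-1) = -14*(-1) = 14)
(V(9) + J)² = (14 - 152/33)² = (310/33)² = 96100/1089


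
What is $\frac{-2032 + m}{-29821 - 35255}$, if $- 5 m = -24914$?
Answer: $- \frac{2459}{54230} \approx -0.045344$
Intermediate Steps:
$m = \frac{24914}{5}$ ($m = \left(- \frac{1}{5}\right) \left(-24914\right) = \frac{24914}{5} \approx 4982.8$)
$\frac{-2032 + m}{-29821 - 35255} = \frac{-2032 + \frac{24914}{5}}{-29821 - 35255} = \frac{14754}{5 \left(-65076\right)} = \frac{14754}{5} \left(- \frac{1}{65076}\right) = - \frac{2459}{54230}$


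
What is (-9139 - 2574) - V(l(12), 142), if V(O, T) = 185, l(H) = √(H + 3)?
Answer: -11898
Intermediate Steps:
l(H) = √(3 + H)
(-9139 - 2574) - V(l(12), 142) = (-9139 - 2574) - 1*185 = -11713 - 185 = -11898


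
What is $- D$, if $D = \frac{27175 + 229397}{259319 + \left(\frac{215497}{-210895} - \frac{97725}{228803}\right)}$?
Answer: $- \frac{12380473573127820}{12512955770711549} \approx -0.98941$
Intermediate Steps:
$D = \frac{12380473573127820}{12512955770711549}$ ($D = \frac{256572}{259319 + \left(215497 \left(- \frac{1}{210895}\right) - \frac{97725}{228803}\right)} = \frac{256572}{259319 - \frac{69916073966}{48253408685}} = \frac{256572}{\frac{12512955770711549}{48253408685}} = 256572 \cdot \frac{48253408685}{12512955770711549} = \frac{12380473573127820}{12512955770711549} \approx 0.98941$)
$- D = \left(-1\right) \frac{12380473573127820}{12512955770711549} = - \frac{12380473573127820}{12512955770711549}$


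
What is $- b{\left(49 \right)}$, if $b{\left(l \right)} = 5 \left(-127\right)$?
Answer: $635$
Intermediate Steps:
$b{\left(l \right)} = -635$
$- b{\left(49 \right)} = \left(-1\right) \left(-635\right) = 635$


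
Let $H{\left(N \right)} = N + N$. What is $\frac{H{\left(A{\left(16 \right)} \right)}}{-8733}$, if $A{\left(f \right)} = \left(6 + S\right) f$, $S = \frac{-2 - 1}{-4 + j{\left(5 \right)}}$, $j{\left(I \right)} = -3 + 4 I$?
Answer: $- \frac{800}{37843} \approx -0.02114$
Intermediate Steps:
$S = - \frac{3}{13}$ ($S = \frac{-2 - 1}{-4 + \left(-3 + 4 \cdot 5\right)} = - \frac{3}{-4 + \left(-3 + 20\right)} = - \frac{3}{-4 + 17} = - \frac{3}{13} \approx -0.23077$)
$A{\left(f \right)} = \frac{75 f}{13}$ ($A{\left(f \right)} = \left(6 - \frac{3}{13}\right) f = \frac{75 f}{13}$)
$H{\left(N \right)} = 2 N$
$\frac{H{\left(A{\left(16 \right)} \right)}}{-8733} = \frac{2 \cdot \frac{75}{13} \cdot 16}{-8733} = 2 \cdot \frac{1200}{13} \left(- \frac{1}{8733}\right) = \frac{2400}{13} \left(- \frac{1}{8733}\right) = - \frac{800}{37843}$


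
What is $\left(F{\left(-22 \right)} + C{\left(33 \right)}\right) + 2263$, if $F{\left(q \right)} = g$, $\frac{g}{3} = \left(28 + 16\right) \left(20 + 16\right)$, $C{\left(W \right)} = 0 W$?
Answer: $7015$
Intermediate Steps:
$C{\left(W \right)} = 0$
$g = 4752$ ($g = 3 \left(28 + 16\right) \left(20 + 16\right) = 3 \cdot 44 \cdot 36 = 3 \cdot 1584 = 4752$)
$F{\left(q \right)} = 4752$
$\left(F{\left(-22 \right)} + C{\left(33 \right)}\right) + 2263 = \left(4752 + 0\right) + 2263 = 4752 + 2263 = 7015$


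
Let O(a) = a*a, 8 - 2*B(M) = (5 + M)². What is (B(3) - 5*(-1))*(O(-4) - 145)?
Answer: 2967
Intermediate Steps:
B(M) = 4 - (5 + M)²/2
O(a) = a²
(B(3) - 5*(-1))*(O(-4) - 145) = ((4 - (5 + 3)²/2) - 5*(-1))*((-4)² - 145) = ((4 - ½*8²) + 5)*(16 - 145) = ((4 - ½*64) + 5)*(-129) = ((4 - 32) + 5)*(-129) = (-28 + 5)*(-129) = -23*(-129) = 2967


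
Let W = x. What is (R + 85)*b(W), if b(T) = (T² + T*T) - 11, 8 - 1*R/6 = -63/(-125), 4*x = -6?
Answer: -211211/250 ≈ -844.84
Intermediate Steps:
x = -3/2 (x = (¼)*(-6) = -3/2 ≈ -1.5000)
W = -3/2 ≈ -1.5000
R = 5622/125 (R = 48 - (-378)/(-125) = 48 - (-378)*(-1)/125 = 48 - 6*63/125 = 48 - 378/125 = 5622/125 ≈ 44.976)
b(T) = -11 + 2*T² (b(T) = (T² + T²) - 11 = 2*T² - 11 = -11 + 2*T²)
(R + 85)*b(W) = (5622/125 + 85)*(-11 + 2*(-3/2)²) = 16247*(-11 + 2*(9/4))/125 = 16247*(-11 + 9/2)/125 = (16247/125)*(-13/2) = -211211/250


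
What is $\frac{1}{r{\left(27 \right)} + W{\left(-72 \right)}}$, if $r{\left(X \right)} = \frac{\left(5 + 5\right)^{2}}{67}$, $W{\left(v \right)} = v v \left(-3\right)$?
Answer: $- \frac{67}{1041884} \approx -6.4307 \cdot 10^{-5}$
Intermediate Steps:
$W{\left(v \right)} = - 3 v^{2}$ ($W{\left(v \right)} = v^{2} \left(-3\right) = - 3 v^{2}$)
$r{\left(X \right)} = \frac{100}{67}$ ($r{\left(X \right)} = 10^{2} \cdot \frac{1}{67} = 100 \cdot \frac{1}{67} = \frac{100}{67}$)
$\frac{1}{r{\left(27 \right)} + W{\left(-72 \right)}} = \frac{1}{\frac{100}{67} - 3 \left(-72\right)^{2}} = \frac{1}{\frac{100}{67} - 15552} = \frac{1}{- \frac{1041884}{67}} = - \frac{67}{1041884}$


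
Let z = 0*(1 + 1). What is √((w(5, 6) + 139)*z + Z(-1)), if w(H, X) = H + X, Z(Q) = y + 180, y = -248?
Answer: 2*I*√17 ≈ 8.2462*I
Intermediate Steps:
Z(Q) = -68 (Z(Q) = -248 + 180 = -68)
z = 0 (z = 0*2 = 0)
√((w(5, 6) + 139)*z + Z(-1)) = √(((5 + 6) + 139)*0 - 68) = √((11 + 139)*0 - 68) = √(150*0 - 68) = √(0 - 68) = √(-68) = 2*I*√17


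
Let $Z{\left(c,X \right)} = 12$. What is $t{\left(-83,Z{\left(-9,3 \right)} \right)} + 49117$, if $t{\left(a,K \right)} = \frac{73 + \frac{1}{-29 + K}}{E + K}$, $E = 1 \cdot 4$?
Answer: $\frac{1670133}{34} \approx 49122.0$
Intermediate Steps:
$E = 4$
$t{\left(a,K \right)} = \frac{73 + \frac{1}{-29 + K}}{4 + K}$
$t{\left(-83,Z{\left(-9,3 \right)} \right)} + 49117 = \frac{2116 - 876}{116 - 12^{2} + 25 \cdot 12} + 49117 = \frac{2116 - 876}{116 - 144 + 300} + 49117 = \frac{1}{116 - 144 + 300} \cdot 1240 + 49117 = \frac{1}{272} \cdot 1240 + 49117 = \frac{155}{34} + 49117 = \frac{1670133}{34}$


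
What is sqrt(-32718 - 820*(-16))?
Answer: I*sqrt(19598) ≈ 139.99*I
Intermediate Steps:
sqrt(-32718 - 820*(-16)) = sqrt(-32718 + 13120) = sqrt(-19598) = I*sqrt(19598)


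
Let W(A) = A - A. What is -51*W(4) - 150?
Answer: -150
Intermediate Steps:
W(A) = 0
-51*W(4) - 150 = -51*0 - 150 = 0 - 150 = -150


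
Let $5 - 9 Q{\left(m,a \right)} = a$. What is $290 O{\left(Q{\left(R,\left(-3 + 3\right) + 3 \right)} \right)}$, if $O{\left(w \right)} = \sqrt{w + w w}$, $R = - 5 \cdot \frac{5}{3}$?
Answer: $\frac{290 \sqrt{22}}{9} \approx 151.14$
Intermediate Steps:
$R = - \frac{25}{3}$ ($R = - 5 \cdot 5 \cdot \frac{1}{3} = \left(-5\right) \frac{5}{3} = - \frac{25}{3} \approx -8.3333$)
$Q{\left(m,a \right)} = \frac{5}{9} - \frac{a}{9}$
$O{\left(w \right)} = \sqrt{w + w^{2}}$
$290 O{\left(Q{\left(R,\left(-3 + 3\right) + 3 \right)} \right)} = 290 \sqrt{\left(\frac{5}{9} - \frac{\left(-3 + 3\right) + 3}{9}\right) \left(1 + \left(\frac{5}{9} - \frac{\left(-3 + 3\right) + 3}{9}\right)\right)} = 290 \sqrt{\left(\frac{5}{9} - \frac{0 + 3}{9}\right) \left(1 + \left(\frac{5}{9} - \frac{0 + 3}{9}\right)\right)} = 290 \sqrt{\left(\frac{5}{9} - \frac{1}{3}\right) \left(1 + \left(\frac{5}{9} - \frac{1}{3}\right)\right)} = 290 \sqrt{\frac{2 \left(1 + \frac{2}{9}\right)}{9}} = 290 \sqrt{\frac{2}{9} \cdot \frac{11}{9}} = 290 \sqrt{\frac{22}{81}} = 290 \frac{\sqrt{22}}{9} = \frac{290 \sqrt{22}}{9}$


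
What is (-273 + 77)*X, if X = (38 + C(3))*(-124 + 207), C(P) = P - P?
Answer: -618184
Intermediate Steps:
C(P) = 0
X = 3154 (X = (38 + 0)*(-124 + 207) = 38*83 = 3154)
(-273 + 77)*X = (-273 + 77)*3154 = -196*3154 = -618184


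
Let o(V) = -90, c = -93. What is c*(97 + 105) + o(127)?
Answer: -18876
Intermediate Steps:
c*(97 + 105) + o(127) = -93*(97 + 105) - 90 = -93*202 - 90 = -18786 - 90 = -18876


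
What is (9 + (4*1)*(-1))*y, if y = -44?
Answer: -220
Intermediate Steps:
(9 + (4*1)*(-1))*y = (9 + (4*1)*(-1))*(-44) = (9 + 4*(-1))*(-44) = (9 - 4)*(-44) = 5*(-44) = -220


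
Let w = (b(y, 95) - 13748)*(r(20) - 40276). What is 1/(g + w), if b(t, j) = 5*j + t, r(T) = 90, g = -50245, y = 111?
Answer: 1/528877887 ≈ 1.8908e-9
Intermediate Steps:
b(t, j) = t + 5*j
w = 528928132 (w = ((111 + 5*95) - 13748)*(90 - 40276) = ((111 + 475) - 13748)*(-40186) = (586 - 13748)*(-40186) = -13162*(-40186) = 528928132)
1/(g + w) = 1/(-50245 + 528928132) = 1/528877887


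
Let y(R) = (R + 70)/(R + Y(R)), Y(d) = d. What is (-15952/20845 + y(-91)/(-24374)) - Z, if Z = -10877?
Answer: 143674808208277/13209976780 ≈ 10876.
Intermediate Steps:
y(R) = (70 + R)/(2*R) (y(R) = (R + 70)/(R + R) = (70 + R)/((2*R)) = (70 + R)*(1/(2*R)) = (70 + R)/(2*R))
(-15952/20845 + y(-91)/(-24374)) - Z = (-15952/20845 + ((½)*(70 - 91)/(-91))/(-24374)) - 1*(-10877) = (-15952*1/20845 + ((½)*(-1/91)*(-21))*(-1/24374)) + 10877 = (-15952/20845 + (3/26)*(-1/24374)) + 10877 = (-15952/20845 - 3/633724) + 10877 = -10109227783/13209976780 + 10877 = 143674808208277/13209976780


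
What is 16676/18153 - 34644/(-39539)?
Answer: 1288244896/717751467 ≈ 1.7948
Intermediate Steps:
16676/18153 - 34644/(-39539) = 16676*(1/18153) - 34644*(-1/39539) = 16676/18153 + 34644/39539 = 1288244896/717751467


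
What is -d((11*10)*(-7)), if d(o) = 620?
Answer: -620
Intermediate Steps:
-d((11*10)*(-7)) = -1*620 = -620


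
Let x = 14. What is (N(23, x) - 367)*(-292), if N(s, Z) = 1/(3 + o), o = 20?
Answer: 2464480/23 ≈ 1.0715e+5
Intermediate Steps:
N(s, Z) = 1/23 (N(s, Z) = 1/(3 + 20) = 1/23)
(N(23, x) - 367)*(-292) = (1/23 - 367)*(-292) = -8440/23*(-292) = 2464480/23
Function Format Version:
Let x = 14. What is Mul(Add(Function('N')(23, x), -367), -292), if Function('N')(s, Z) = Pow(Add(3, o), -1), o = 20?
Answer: Rational(2464480, 23) ≈ 1.0715e+5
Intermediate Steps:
Function('N')(s, Z) = Rational(1, 23) (Function('N')(s, Z) = Pow(Add(3, 20), -1) = Pow(23, -1) = Rational(1, 23))
Mul(Add(Function('N')(23, x), -367), -292) = Mul(Add(Rational(1, 23), -367), -292) = Mul(Rational(-8440, 23), -292) = Rational(2464480, 23)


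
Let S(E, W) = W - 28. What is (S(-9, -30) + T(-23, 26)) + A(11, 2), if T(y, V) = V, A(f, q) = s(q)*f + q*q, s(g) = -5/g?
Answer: -111/2 ≈ -55.500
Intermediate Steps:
A(f, q) = q² - 5*f/q (A(f, q) = (-5/q)*f + q*q = -5*f/q + q² = q² - 5*f/q)
S(E, W) = -28 + W
(S(-9, -30) + T(-23, 26)) + A(11, 2) = ((-28 - 30) + 26) + (2³ - 5*11)/2 = (-58 + 26) + (8 - 55)/2 = -32 + (½)*(-47) = -32 - 47/2 = -111/2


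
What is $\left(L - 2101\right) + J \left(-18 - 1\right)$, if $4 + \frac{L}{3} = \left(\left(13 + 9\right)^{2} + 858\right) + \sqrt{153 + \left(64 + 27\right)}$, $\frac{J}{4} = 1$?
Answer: $1837 + 6 \sqrt{61} \approx 1883.9$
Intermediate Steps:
$J = 4$ ($J = 4 \cdot 1 = 4$)
$L = 4014 + 6 \sqrt{61}$ ($L = -12 + 3 \left(\left(\left(13 + 9\right)^{2} + 858\right) + \sqrt{153 + \left(64 + 27\right)}\right) = -12 + 3 \left(\left(22^{2} + 858\right) + \sqrt{153 + 91}\right) = -12 + 3 \left(\left(484 + 858\right) + \sqrt{244}\right) = -12 + 3 \left(1342 + 2 \sqrt{61}\right) = -12 + \left(4026 + 6 \sqrt{61}\right) = 4014 + 6 \sqrt{61} \approx 4060.9$)
$\left(L - 2101\right) + J \left(-18 - 1\right) = \left(\left(4014 + 6 \sqrt{61}\right) - 2101\right) + 4 \left(-18 - 1\right) = \left(1913 + 6 \sqrt{61}\right) + 4 \left(-19\right) = \left(1913 + 6 \sqrt{61}\right) - 76 = 1837 + 6 \sqrt{61}$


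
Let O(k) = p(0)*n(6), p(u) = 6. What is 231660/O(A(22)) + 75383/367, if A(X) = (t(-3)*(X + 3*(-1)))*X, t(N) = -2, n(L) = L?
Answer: 2437028/367 ≈ 6640.4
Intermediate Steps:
A(X) = X*(6 - 2*X) (A(X) = (-2*(X + 3*(-1)))*X = (-2*(X - 3))*X = (-2*(-3 + X))*X = (6 - 2*X)*X = X*(6 - 2*X))
O(k) = 36 (O(k) = 6*6 = 36)
231660/O(A(22)) + 75383/367 = 231660/36 + 75383/367 = 231660*(1/36) + 75383*(1/367) = 6435 + 75383/367 = 2437028/367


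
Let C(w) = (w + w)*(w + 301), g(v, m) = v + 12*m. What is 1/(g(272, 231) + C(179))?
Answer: 1/174884 ≈ 5.7181e-6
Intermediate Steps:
C(w) = 2*w*(301 + w) (C(w) = (2*w)*(301 + w) = 2*w*(301 + w))
1/(g(272, 231) + C(179)) = 1/((272 + 12*231) + 2*179*(301 + 179)) = 1/((272 + 2772) + 2*179*480) = 1/(3044 + 171840) = 1/174884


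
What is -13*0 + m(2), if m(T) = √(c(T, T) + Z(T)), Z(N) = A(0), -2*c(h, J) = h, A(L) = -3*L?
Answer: I ≈ 1.0*I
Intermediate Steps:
c(h, J) = -h/2
Z(N) = 0 (Z(N) = -3*0 = 0)
m(T) = √2*√(-T)/2 (m(T) = √(-T/2 + 0) = √(-T/2) = √2*√(-T)/2)
-13*0 + m(2) = -13*0 + √2*√(-1*2)/2 = 0 + √2*√(-2)/2 = 0 + √2*(I*√2)/2 = 0 + I = I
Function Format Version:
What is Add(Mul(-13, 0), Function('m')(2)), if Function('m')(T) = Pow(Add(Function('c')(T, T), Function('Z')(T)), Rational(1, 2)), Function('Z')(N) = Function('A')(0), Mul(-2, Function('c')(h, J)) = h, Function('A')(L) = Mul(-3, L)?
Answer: I ≈ Mul(1.0000, I)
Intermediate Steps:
Function('c')(h, J) = Mul(Rational(-1, 2), h)
Function('Z')(N) = 0 (Function('Z')(N) = Mul(-3, 0) = 0)
Function('m')(T) = Mul(Rational(1, 2), Pow(2, Rational(1, 2)), Pow(Mul(-1, T), Rational(1, 2))) (Function('m')(T) = Pow(Add(Mul(Rational(-1, 2), T), 0), Rational(1, 2)) = Pow(Mul(Rational(-1, 2), T), Rational(1, 2)) = Mul(Rational(1, 2), Pow(2, Rational(1, 2)), Pow(Mul(-1, T), Rational(1, 2))))
Add(Mul(-13, 0), Function('m')(2)) = Add(Mul(-13, 0), Mul(Rational(1, 2), Pow(2, Rational(1, 2)), Pow(Mul(-1, 2), Rational(1, 2)))) = Add(0, Mul(Rational(1, 2), Pow(2, Rational(1, 2)), Pow(-2, Rational(1, 2)))) = Add(0, Mul(Rational(1, 2), Pow(2, Rational(1, 2)), Mul(I, Pow(2, Rational(1, 2))))) = Add(0, I) = I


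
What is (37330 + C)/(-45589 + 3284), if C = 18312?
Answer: -55642/42305 ≈ -1.3153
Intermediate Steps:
(37330 + C)/(-45589 + 3284) = (37330 + 18312)/(-45589 + 3284) = 55642/(-42305) = 55642*(-1/42305) = -55642/42305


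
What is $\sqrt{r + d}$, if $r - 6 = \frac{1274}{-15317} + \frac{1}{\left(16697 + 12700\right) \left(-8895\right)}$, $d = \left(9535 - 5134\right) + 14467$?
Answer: $\frac{\sqrt{116403768070953613249058765}}{78533056605} \approx 137.38$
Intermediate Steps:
$d = 18868$ ($d = 4401 + 14467 = 18868$)
$r = \frac{23697981740503}{4005185886855}$ ($r = 6 + \left(\frac{1274}{-15317} + \frac{1}{\left(16697 + 12700\right) \left(-8895\right)}\right) = 6 + \left(1274 \left(- \frac{1}{15317}\right) + \frac{1}{29397} \left(- \frac{1}{8895}\right)\right) = 6 + \left(- \frac{1274}{15317} + \frac{1}{29397} \left(- \frac{1}{8895}\right)\right) = 6 - \frac{333133580627}{4005185886855} = \frac{23697981740503}{4005185886855} \approx 5.9168$)
$\sqrt{r + d} = \sqrt{\frac{23697981740503}{4005185886855} + 18868} = \sqrt{\frac{75593545294920643}{4005185886855}} = \frac{\sqrt{116403768070953613249058765}}{78533056605}$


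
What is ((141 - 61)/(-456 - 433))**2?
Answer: 6400/790321 ≈ 0.0080980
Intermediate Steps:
((141 - 61)/(-456 - 433))**2 = (80/(-889))**2 = (80*(-1/889))**2 = (-80/889)**2 = 6400/790321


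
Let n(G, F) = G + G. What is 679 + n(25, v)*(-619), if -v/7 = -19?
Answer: -30271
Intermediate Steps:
v = 133 (v = -7*(-19) = 133)
n(G, F) = 2*G
679 + n(25, v)*(-619) = 679 + (2*25)*(-619) = 679 + 50*(-619) = 679 - 30950 = -30271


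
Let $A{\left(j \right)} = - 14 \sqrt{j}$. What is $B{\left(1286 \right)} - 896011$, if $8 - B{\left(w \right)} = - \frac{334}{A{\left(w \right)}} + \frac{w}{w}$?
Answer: $-896004 - \frac{167 \sqrt{1286}}{9002} \approx -8.9601 \cdot 10^{5}$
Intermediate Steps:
$B{\left(w \right)} = 7 - \frac{167}{7 \sqrt{w}}$ ($B{\left(w \right)} = 8 - \left(- \frac{334}{\left(-14\right) \sqrt{w}} + \frac{w}{w}\right) = 8 - \left(- 334 \left(- \frac{1}{14 \sqrt{w}}\right) + 1\right) = 8 - \left(\frac{167}{7 \sqrt{w}} + 1\right) = 8 - \left(1 + \frac{167}{7 \sqrt{w}}\right) = 7 - \frac{167}{7 \sqrt{w}}$)
$B{\left(1286 \right)} - 896011 = \left(7 - \frac{167}{7 \sqrt{1286}}\right) - 896011 = \left(7 - \frac{167 \frac{\sqrt{1286}}{1286}}{7}\right) - 896011 = \left(7 - \frac{167 \sqrt{1286}}{9002}\right) - 896011 = -896004 - \frac{167 \sqrt{1286}}{9002}$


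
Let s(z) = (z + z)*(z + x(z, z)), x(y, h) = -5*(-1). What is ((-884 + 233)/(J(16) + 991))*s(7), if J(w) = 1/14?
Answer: -510384/4625 ≈ -110.35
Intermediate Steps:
J(w) = 1/14
x(y, h) = 5
s(z) = 2*z*(5 + z) (s(z) = (z + z)*(z + 5) = (2*z)*(5 + z) = 2*z*(5 + z))
((-884 + 233)/(J(16) + 991))*s(7) = ((-884 + 233)/(1/14 + 991))*(2*7*(5 + 7)) = (-651/13875/14)*(2*7*12) = -651*14/13875*168 = -3038/4625*168 = -510384/4625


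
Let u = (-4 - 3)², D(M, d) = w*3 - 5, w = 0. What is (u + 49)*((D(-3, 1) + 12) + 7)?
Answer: 1372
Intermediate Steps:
D(M, d) = -5 (D(M, d) = 0*3 - 5 = 0 - 5 = -5)
u = 49 (u = (-7)² = 49)
(u + 49)*((D(-3, 1) + 12) + 7) = (49 + 49)*((-5 + 12) + 7) = 98*(7 + 7) = 98*14 = 1372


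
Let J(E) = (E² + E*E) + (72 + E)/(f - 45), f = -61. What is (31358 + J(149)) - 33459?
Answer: 4483685/106 ≈ 42299.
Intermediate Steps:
J(E) = -36/53 + 2*E² - E/106 (J(E) = (E² + E*E) + (72 + E)/(-61 - 45) = (E² + E²) + (72 + E)/(-106) = 2*E² + (72 + E)*(-1/106) = 2*E² + (-36/53 - E/106) = -36/53 + 2*E² - E/106)
(31358 + J(149)) - 33459 = (31358 + (-36/53 + 2*149² - 1/106*149)) - 33459 = (31358 + (-36/53 + 2*22201 - 149/106)) - 33459 = (31358 + (-36/53 + 44402 - 149/106)) - 33459 = (31358 + 4706391/106) - 33459 = 8030339/106 - 33459 = 4483685/106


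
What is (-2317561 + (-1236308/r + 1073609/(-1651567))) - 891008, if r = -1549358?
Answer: -4105152953433907210/1279434271993 ≈ -3.2086e+6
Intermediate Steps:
(-2317561 + (-1236308/r + 1073609/(-1651567))) - 891008 = (-2317561 + (-1236308/(-1549358) + 1073609/(-1651567))) - 891008 = (-2317561 + (-1236308*(-1/1549358) + 1073609*(-1/1651567))) - 891008 = (-2317561 + (618154/774679 - 1073609/1651567)) - 891008 = (-2317561 + 189220400807/1279434271993) - 891008 = -2965166781613968266/1279434271993 - 891008 = -4105152953433907210/1279434271993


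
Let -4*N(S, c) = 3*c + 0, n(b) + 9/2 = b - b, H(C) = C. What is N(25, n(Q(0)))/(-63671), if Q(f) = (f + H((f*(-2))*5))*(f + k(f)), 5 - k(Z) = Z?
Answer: -27/509368 ≈ -5.3007e-5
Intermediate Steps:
k(Z) = 5 - Z
Q(f) = -45*f (Q(f) = (f + (f*(-2))*5)*(f + (5 - f)) = (f - 2*f*5)*5 = (f - 10*f)*5 = -9*f*5 = -45*f)
n(b) = -9/2 (n(b) = -9/2 + (b - b) = -9/2 + 0 = -9/2)
N(S, c) = -3*c/4 (N(S, c) = -(3*c + 0)/4 = -3*c/4)
N(25, n(Q(0)))/(-63671) = -¾*(-9/2)/(-63671) = (27/8)*(-1/63671) = -27/509368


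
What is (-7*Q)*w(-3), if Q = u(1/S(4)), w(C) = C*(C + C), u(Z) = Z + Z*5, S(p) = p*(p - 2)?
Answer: -189/2 ≈ -94.500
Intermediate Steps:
S(p) = p*(-2 + p)
u(Z) = 6*Z (u(Z) = Z + 5*Z = 6*Z)
w(C) = 2*C**2 (w(C) = C*(2*C) = 2*C**2)
Q = 3/4 (Q = 6/((4*(-2 + 4))) = 6/((4*2)) = 6/8 = 6*(1/8) = 3/4 ≈ 0.75000)
(-7*Q)*w(-3) = (-7*3/4)*(2*(-3)**2) = -21*9/2 = -21/4*18 = -189/2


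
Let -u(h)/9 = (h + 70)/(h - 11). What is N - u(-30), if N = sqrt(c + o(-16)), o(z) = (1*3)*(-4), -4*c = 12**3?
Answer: -360/41 + 2*I*sqrt(111) ≈ -8.7805 + 21.071*I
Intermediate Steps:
c = -432 (c = -1/4*12**3 = -1/4*1728 = -432)
o(z) = -12 (o(z) = 3*(-4) = -12)
u(h) = -9*(70 + h)/(-11 + h) (u(h) = -9*(h + 70)/(h - 11) = -9*(70 + h)/(-11 + h))
N = 2*I*sqrt(111) (N = sqrt(-432 - 12) = sqrt(-444) = 2*I*sqrt(111) ≈ 21.071*I)
N - u(-30) = 2*I*sqrt(111) - 9*(-70 - 1*(-30))/(-11 - 30) = 2*I*sqrt(111) - 9*(-70 + 30)/(-41) = 2*I*sqrt(111) - 9*(-1)*(-40)/41 = 2*I*sqrt(111) - 1*360/41 = 2*I*sqrt(111) - 360/41 = -360/41 + 2*I*sqrt(111)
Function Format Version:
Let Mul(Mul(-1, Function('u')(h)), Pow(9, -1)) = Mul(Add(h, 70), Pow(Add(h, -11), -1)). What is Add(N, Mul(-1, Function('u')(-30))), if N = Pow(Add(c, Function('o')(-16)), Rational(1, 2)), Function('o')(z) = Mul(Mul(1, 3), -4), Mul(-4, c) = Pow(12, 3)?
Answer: Add(Rational(-360, 41), Mul(2, I, Pow(111, Rational(1, 2)))) ≈ Add(-8.7805, Mul(21.071, I))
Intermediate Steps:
c = -432 (c = Mul(Rational(-1, 4), Pow(12, 3)) = Mul(Rational(-1, 4), 1728) = -432)
Function('o')(z) = -12 (Function('o')(z) = Mul(3, -4) = -12)
Function('u')(h) = Mul(-9, Pow(Add(-11, h), -1), Add(70, h)) (Function('u')(h) = Mul(-9, Mul(Add(h, 70), Pow(Add(h, -11), -1))) = Mul(-9, Mul(Add(70, h), Pow(Add(-11, h), -1))) = Mul(-9, Mul(Pow(Add(-11, h), -1), Add(70, h))) = Mul(-9, Pow(Add(-11, h), -1), Add(70, h)))
N = Mul(2, I, Pow(111, Rational(1, 2))) (N = Pow(Add(-432, -12), Rational(1, 2)) = Pow(-444, Rational(1, 2)) = Mul(2, I, Pow(111, Rational(1, 2))) ≈ Mul(21.071, I))
Add(N, Mul(-1, Function('u')(-30))) = Add(Mul(2, I, Pow(111, Rational(1, 2))), Mul(-1, Mul(9, Pow(Add(-11, -30), -1), Add(-70, Mul(-1, -30))))) = Add(Mul(2, I, Pow(111, Rational(1, 2))), Mul(-1, Mul(9, Pow(-41, -1), Add(-70, 30)))) = Add(Mul(2, I, Pow(111, Rational(1, 2))), Mul(-1, Mul(9, Rational(-1, 41), -40))) = Add(Mul(2, I, Pow(111, Rational(1, 2))), Mul(-1, Rational(360, 41))) = Add(Mul(2, I, Pow(111, Rational(1, 2))), Rational(-360, 41)) = Add(Rational(-360, 41), Mul(2, I, Pow(111, Rational(1, 2))))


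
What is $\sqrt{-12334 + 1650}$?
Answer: $2 i \sqrt{2671} \approx 103.36 i$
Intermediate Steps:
$\sqrt{-12334 + 1650} = \sqrt{-10684} = 2 i \sqrt{2671}$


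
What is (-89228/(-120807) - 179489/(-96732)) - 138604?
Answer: -59988242460251/432811212 ≈ -1.3860e+5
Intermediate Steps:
(-89228/(-120807) - 179489/(-96732)) - 138604 = (-89228*(-1/120807) - 179489*(-1/96732)) - 138604 = (89228/120807 + 179489/96732) - 138604 = 1122767797/432811212 - 138604 = -59988242460251/432811212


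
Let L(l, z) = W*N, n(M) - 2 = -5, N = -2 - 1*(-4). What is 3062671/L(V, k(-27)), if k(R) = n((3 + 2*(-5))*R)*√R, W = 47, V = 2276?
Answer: 3062671/94 ≈ 32582.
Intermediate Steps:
N = 2 (N = -2 + 4 = 2)
n(M) = -3 (n(M) = 2 - 5 = -3)
k(R) = -3*√R
L(l, z) = 94 (L(l, z) = 47*2 = 94)
3062671/L(V, k(-27)) = 3062671/94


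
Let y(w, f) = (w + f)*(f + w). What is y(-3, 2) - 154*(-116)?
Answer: 17865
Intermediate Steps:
y(w, f) = (f + w)² (y(w, f) = (f + w)*(f + w) = (f + w)²)
y(-3, 2) - 154*(-116) = (2 - 3)² - 154*(-116) = (-1)² + 17864 = 1 + 17864 = 17865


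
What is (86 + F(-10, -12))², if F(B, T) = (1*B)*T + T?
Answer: 37636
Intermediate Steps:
F(B, T) = T + B*T (F(B, T) = B*T + T = T + B*T)
(86 + F(-10, -12))² = (86 - 12*(1 - 10))² = (86 - 12*(-9))² = (86 + 108)² = 194² = 37636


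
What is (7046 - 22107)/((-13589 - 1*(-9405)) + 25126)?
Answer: -15061/20942 ≈ -0.71918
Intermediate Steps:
(7046 - 22107)/((-13589 - 1*(-9405)) + 25126) = -15061/((-13589 + 9405) + 25126) = -15061/(-4184 + 25126) = -15061/20942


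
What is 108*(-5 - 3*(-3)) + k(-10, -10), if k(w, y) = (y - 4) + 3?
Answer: 421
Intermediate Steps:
k(w, y) = -1 + y (k(w, y) = (-4 + y) + 3 = -1 + y)
108*(-5 - 3*(-3)) + k(-10, -10) = 108*(-5 - 3*(-3)) + (-1 - 10) = 108*(-5 + 9) - 11 = 108*4 - 11 = 432 - 11 = 421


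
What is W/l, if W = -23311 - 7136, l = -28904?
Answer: 30447/28904 ≈ 1.0534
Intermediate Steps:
W = -30447
W/l = -30447/(-28904) = -30447*(-1/28904) = 30447/28904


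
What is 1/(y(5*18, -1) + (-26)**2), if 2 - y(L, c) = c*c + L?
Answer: 1/587 ≈ 0.0017036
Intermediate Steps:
y(L, c) = 2 - L - c**2 (y(L, c) = 2 - (c*c + L) = 2 - (c**2 + L) = 2 - (L + c**2) = 2 + (-L - c**2) = 2 - L - c**2)
1/(y(5*18, -1) + (-26)**2) = 1/((2 - 5*18 - 1*(-1)**2) + (-26)**2) = 1/((2 - 1*90 - 1*1) + 676) = 1/((2 - 90 - 1) + 676) = 1/(-89 + 676) = 1/587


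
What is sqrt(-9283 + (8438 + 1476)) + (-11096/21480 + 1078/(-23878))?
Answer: -18006608/32056215 + sqrt(631) ≈ 24.558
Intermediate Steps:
sqrt(-9283 + (8438 + 1476)) + (-11096/21480 + 1078/(-23878)) = sqrt(-9283 + 9914) + (-11096*1/21480 + 1078*(-1/23878)) = sqrt(631) + (-1387/2685 - 539/11939) = sqrt(631) - 18006608/32056215 = -18006608/32056215 + sqrt(631)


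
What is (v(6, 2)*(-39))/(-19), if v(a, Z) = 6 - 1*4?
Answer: 78/19 ≈ 4.1053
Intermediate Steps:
v(a, Z) = 2 (v(a, Z) = 6 - 4 = 2)
(v(6, 2)*(-39))/(-19) = (2*(-39))/(-19) = -78*(-1/19) = 78/19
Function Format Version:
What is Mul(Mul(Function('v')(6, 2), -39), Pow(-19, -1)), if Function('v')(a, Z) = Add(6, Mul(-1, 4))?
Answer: Rational(78, 19) ≈ 4.1053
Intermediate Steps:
Function('v')(a, Z) = 2 (Function('v')(a, Z) = Add(6, -4) = 2)
Mul(Mul(Function('v')(6, 2), -39), Pow(-19, -1)) = Mul(Mul(2, -39), Pow(-19, -1)) = Mul(-78, Rational(-1, 19)) = Rational(78, 19)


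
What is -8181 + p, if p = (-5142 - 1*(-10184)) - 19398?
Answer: -22537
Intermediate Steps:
p = -14356 (p = (-5142 + 10184) - 19398 = 5042 - 19398 = -14356)
-8181 + p = -8181 - 14356 = -22537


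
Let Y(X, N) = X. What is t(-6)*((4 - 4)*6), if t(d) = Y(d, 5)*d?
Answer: 0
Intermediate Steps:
t(d) = d² (t(d) = d*d = d²)
t(-6)*((4 - 4)*6) = (-6)²*((4 - 4)*6) = 36*(0*6) = 36*0 = 0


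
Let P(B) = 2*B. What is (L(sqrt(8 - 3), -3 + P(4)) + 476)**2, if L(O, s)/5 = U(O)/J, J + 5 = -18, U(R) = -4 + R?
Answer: 120297149/529 - 109680*sqrt(5)/529 ≈ 2.2694e+5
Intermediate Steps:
J = -23 (J = -5 - 18 = -23)
L(O, s) = 20/23 - 5*O/23 (L(O, s) = 5*((-4 + O)/(-23)) = 5*((-4 + O)*(-1/23)) = 5*(4/23 - O/23) = 20/23 - 5*O/23)
(L(sqrt(8 - 3), -3 + P(4)) + 476)**2 = ((20/23 - 5*sqrt(8 - 3)/23) + 476)**2 = ((20/23 - 5*sqrt(5)/23) + 476)**2 = (10968/23 - 5*sqrt(5)/23)**2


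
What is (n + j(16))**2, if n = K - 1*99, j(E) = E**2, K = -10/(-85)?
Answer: 7134241/289 ≈ 24686.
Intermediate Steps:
K = 2/17 (K = -10*(-1/85) = 2/17 ≈ 0.11765)
n = -1681/17 (n = 2/17 - 1*99 = 2/17 - 99 = -1681/17 ≈ -98.882)
(n + j(16))**2 = (-1681/17 + 16**2)**2 = (-1681/17 + 256)**2 = (2671/17)**2 = 7134241/289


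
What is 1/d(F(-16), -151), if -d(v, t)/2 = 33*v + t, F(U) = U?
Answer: 1/1358 ≈ 0.00073638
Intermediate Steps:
d(v, t) = -66*v - 2*t (d(v, t) = -2*(33*v + t) = -2*(t + 33*v) = -66*v - 2*t)
1/d(F(-16), -151) = 1/(-66*(-16) - 2*(-151)) = 1/(1056 + 302) = 1/1358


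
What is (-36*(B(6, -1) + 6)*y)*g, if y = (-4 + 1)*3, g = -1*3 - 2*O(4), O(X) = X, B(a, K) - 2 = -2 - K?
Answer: -24948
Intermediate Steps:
B(a, K) = -K (B(a, K) = 2 + (-2 - K) = -K)
g = -11 (g = -1*3 - 2*4 = -3 - 8 = -11)
y = -9 (y = -3*3 = -9)
(-36*(B(6, -1) + 6)*y)*g = -36*(-1*(-1) + 6)*(-9)*(-11) = -36*(1 + 6)*(-9)*(-11) = -252*(-9)*(-11) = -36*(-63)*(-11) = 2268*(-11) = -24948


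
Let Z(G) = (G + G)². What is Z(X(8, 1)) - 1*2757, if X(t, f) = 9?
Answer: -2433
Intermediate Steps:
Z(G) = 4*G² (Z(G) = (2*G)² = 4*G²)
Z(X(8, 1)) - 1*2757 = 4*9² - 1*2757 = 4*81 - 2757 = 324 - 2757 = -2433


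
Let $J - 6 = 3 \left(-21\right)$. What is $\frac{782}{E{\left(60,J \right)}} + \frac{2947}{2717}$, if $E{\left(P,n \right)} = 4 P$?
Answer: $\frac{1415987}{326040} \approx 4.343$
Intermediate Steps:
$J = -57$ ($J = 6 + 3 \left(-21\right) = 6 - 63 = -57$)
$\frac{782}{E{\left(60,J \right)}} + \frac{2947}{2717} = \frac{782}{4 \cdot 60} + \frac{2947}{2717} = \frac{782}{240} + 2947 \cdot \frac{1}{2717} = 782 \cdot \frac{1}{240} + \frac{2947}{2717} = \frac{391}{120} + \frac{2947}{2717} = \frac{1415987}{326040}$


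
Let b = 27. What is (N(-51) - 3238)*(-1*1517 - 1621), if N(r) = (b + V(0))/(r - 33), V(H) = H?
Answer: 142265937/14 ≈ 1.0162e+7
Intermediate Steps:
N(r) = 27/(-33 + r) (N(r) = (27 + 0)/(r - 33) = 27/(-33 + r))
(N(-51) - 3238)*(-1*1517 - 1621) = (27/(-33 - 51) - 3238)*(-1*1517 - 1621) = (27/(-84) - 3238)*(-1517 - 1621) = (27*(-1/84) - 3238)*(-3138) = (-9/28 - 3238)*(-3138) = -90673/28*(-3138) = 142265937/14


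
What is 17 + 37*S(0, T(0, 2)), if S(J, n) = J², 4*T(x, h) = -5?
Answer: 17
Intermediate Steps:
T(x, h) = -5/4 (T(x, h) = (¼)*(-5) = -5/4)
17 + 37*S(0, T(0, 2)) = 17 + 37*0² = 17 + 37*0 = 17 + 0 = 17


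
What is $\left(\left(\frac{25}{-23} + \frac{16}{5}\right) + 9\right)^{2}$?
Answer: $\frac{1633284}{13225} \approx 123.5$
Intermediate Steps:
$\left(\left(\frac{25}{-23} + \frac{16}{5}\right) + 9\right)^{2} = \left(\left(25 \left(- \frac{1}{23}\right) + 16 \cdot \frac{1}{5}\right) + 9\right)^{2} = \left(\left(- \frac{25}{23} + \frac{16}{5}\right) + 9\right)^{2} = \left(\frac{243}{115} + 9\right)^{2} = \left(\frac{1278}{115}\right)^{2} = \frac{1633284}{13225}$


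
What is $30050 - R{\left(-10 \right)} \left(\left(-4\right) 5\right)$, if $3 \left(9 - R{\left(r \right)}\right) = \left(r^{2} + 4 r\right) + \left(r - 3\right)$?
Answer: $\frac{89750}{3} \approx 29917.0$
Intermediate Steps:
$R{\left(r \right)} = 10 - \frac{5 r}{3} - \frac{r^{2}}{3}$ ($R{\left(r \right)} = 9 - \frac{\left(r^{2} + 4 r\right) + \left(r - 3\right)}{3} = 9 - \frac{\left(r^{2} + 4 r\right) + \left(-3 + r\right)}{3} = 9 - \frac{-3 + r^{2} + 5 r}{3} = 9 - \left(-1 + \frac{r^{2}}{3} + \frac{5 r}{3}\right) = 10 - \frac{5 r}{3} - \frac{r^{2}}{3}$)
$30050 - R{\left(-10 \right)} \left(\left(-4\right) 5\right) = 30050 - \left(10 - - \frac{50}{3} - \frac{\left(-10\right)^{2}}{3}\right) \left(\left(-4\right) 5\right) = 30050 - \left(10 + \frac{50}{3} - \frac{100}{3}\right) \left(-20\right) = 30050 - \left(- \frac{20}{3}\right) \left(-20\right) = 30050 - \frac{400}{3} = \frac{89750}{3}$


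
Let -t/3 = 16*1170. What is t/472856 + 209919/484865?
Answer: 9003930033/28658915555 ≈ 0.31418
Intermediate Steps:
t = -56160 (t = -48*1170 = -3*18720 = -56160)
t/472856 + 209919/484865 = -56160/472856 + 209919/484865 = -56160*1/472856 + 209919*(1/484865) = -7020/59107 + 209919/484865 = 9003930033/28658915555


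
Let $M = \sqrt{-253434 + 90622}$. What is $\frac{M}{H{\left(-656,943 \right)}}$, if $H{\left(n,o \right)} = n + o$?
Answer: $\frac{2 i \sqrt{40703}}{287} \approx 1.4059 i$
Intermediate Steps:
$M = 2 i \sqrt{40703}$ ($M = \sqrt{-162812} = 2 i \sqrt{40703} \approx 403.5 i$)
$\frac{M}{H{\left(-656,943 \right)}} = \frac{2 i \sqrt{40703}}{-656 + 943} = \frac{2 i \sqrt{40703}}{287}$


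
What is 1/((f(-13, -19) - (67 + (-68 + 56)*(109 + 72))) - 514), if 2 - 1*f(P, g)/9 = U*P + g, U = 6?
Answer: 1/2482 ≈ 0.00040290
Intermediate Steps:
f(P, g) = 18 - 54*P - 9*g (f(P, g) = 18 - 9*(6*P + g) = 18 - 9*(g + 6*P) = 18 + (-54*P - 9*g) = 18 - 54*P - 9*g)
1/((f(-13, -19) - (67 + (-68 + 56)*(109 + 72))) - 514) = 1/(((18 - 54*(-13) - 9*(-19)) - (67 + (-68 + 56)*(109 + 72))) - 514) = 1/(((18 + 702 + 171) - (67 - 12*181)) - 514) = 1/((891 - (67 - 2172)) - 514) = 1/((891 - 1*(-2105)) - 514) = 1/((891 + 2105) - 514) = 1/(2996 - 514) = 1/2482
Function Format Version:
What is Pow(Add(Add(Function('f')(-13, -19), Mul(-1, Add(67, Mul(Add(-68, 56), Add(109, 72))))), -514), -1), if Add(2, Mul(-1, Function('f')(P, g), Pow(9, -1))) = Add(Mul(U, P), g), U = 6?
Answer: Rational(1, 2482) ≈ 0.00040290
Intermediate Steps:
Function('f')(P, g) = Add(18, Mul(-54, P), Mul(-9, g)) (Function('f')(P, g) = Add(18, Mul(-9, Add(Mul(6, P), g))) = Add(18, Mul(-9, Add(g, Mul(6, P)))) = Add(18, Add(Mul(-54, P), Mul(-9, g))) = Add(18, Mul(-54, P), Mul(-9, g)))
Pow(Add(Add(Function('f')(-13, -19), Mul(-1, Add(67, Mul(Add(-68, 56), Add(109, 72))))), -514), -1) = Pow(Add(Add(Add(18, Mul(-54, -13), Mul(-9, -19)), Mul(-1, Add(67, Mul(Add(-68, 56), Add(109, 72))))), -514), -1) = Pow(Add(Add(Add(18, 702, 171), Mul(-1, Add(67, Mul(-12, 181)))), -514), -1) = Pow(Add(Add(891, Mul(-1, Add(67, -2172))), -514), -1) = Pow(Add(Add(891, Mul(-1, -2105)), -514), -1) = Pow(Add(Add(891, 2105), -514), -1) = Pow(Add(2996, -514), -1) = Pow(2482, -1) = Rational(1, 2482)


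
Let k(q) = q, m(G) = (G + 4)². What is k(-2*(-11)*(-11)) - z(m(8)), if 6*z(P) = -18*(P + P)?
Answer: 622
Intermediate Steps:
m(G) = (4 + G)²
z(P) = -6*P (z(P) = (-18*(P + P))/6 = (-36*P)/6 = -6*P)
k(-2*(-11)*(-11)) - z(m(8)) = -2*(-11)*(-11) - (-6)*(4 + 8)² = 22*(-11) - (-6)*12² = -242 - (-6)*144 = -242 - 1*(-864) = -242 + 864 = 622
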